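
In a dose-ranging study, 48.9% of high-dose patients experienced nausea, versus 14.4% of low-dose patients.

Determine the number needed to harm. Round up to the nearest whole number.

3

absolute risk difference = 0.345000
1 / 0.345000 = 2.899 → round up → 3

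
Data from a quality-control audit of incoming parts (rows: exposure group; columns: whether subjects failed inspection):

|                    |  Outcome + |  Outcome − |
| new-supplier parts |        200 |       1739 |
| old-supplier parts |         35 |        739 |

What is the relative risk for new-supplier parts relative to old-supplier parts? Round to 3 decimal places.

risk, new-supplier parts = 200/1939 = 0.10315
risk, old-supplier parts = 35/774 = 0.04522
RR = 0.10315 / 0.04522 = 2.281

2.281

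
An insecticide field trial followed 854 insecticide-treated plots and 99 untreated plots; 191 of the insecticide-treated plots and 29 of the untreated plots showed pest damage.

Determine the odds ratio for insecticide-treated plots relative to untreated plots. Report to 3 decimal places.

OR: 0.695

odds, insecticide-treated plots = 191/663 = 0.2881
odds, untreated plots = 29/70 = 0.4143
OR = 0.2881 / 0.4143 = 0.695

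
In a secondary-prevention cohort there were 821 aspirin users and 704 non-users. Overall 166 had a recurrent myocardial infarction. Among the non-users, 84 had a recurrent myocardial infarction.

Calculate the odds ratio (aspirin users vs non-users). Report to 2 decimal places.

OR: 0.82

aspirin users with the outcome: 166 − 84 = 82
aspirin users without the outcome: 821 − 82 = 739
non-users without the outcome: 704 − 84 = 620
OR = (82 × 620) / (739 × 84) = 50840/62076 ≈ 0.82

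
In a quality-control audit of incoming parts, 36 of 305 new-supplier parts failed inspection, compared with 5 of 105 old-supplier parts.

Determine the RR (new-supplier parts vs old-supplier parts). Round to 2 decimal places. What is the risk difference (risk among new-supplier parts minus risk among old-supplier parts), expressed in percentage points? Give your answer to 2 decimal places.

RR = 2.48; RD = 7.04

risk, new-supplier parts = 36/305 = 0.11803
risk, old-supplier parts = 5/105 = 0.04762
RR = 0.11803 / 0.04762 = 2.48
risk difference = 0.11803 − 0.04762 = 0.07041 → 7.04 percentage points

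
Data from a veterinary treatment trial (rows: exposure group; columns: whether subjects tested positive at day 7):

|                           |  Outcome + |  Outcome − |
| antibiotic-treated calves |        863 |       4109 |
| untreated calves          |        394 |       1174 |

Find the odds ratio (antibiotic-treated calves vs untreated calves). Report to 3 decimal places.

0.626

odds, antibiotic-treated calves = 863/4109 = 0.2100
odds, untreated calves = 394/1174 = 0.3356
OR = 0.2100 / 0.3356 = 0.626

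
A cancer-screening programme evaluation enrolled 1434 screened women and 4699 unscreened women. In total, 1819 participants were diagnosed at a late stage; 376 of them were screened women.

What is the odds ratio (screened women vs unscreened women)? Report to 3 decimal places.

screened women without the outcome: 1434 − 376 = 1058
unscreened women with the outcome: 1819 − 376 = 1443
unscreened women without the outcome: 4699 − 1443 = 3256
odds, screened women = 376/1058 = 0.3554
odds, unscreened women = 1443/3256 = 0.4432
OR = 0.3554 / 0.4432 = 0.802

OR ≈ 0.802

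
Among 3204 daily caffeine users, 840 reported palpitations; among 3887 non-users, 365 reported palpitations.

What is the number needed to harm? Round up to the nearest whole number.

6

risk, daily caffeine users = 840/3204 = 0.262172
risk, non-users = 365/3887 = 0.093903
absolute risk difference = 0.168270
1 / 0.168270 = 5.943 → round up → 6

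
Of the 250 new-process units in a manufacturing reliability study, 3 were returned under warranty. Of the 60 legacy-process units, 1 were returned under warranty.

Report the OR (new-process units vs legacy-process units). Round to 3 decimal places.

OR = (3 × 59) / (247 × 1) = 177/247 ≈ 0.717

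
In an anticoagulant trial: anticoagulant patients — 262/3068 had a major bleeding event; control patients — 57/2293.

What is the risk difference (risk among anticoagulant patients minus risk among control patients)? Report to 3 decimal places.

risk, anticoagulant patients = 262/3068 = 0.08540
risk, control patients = 57/2293 = 0.02486
risk difference = 0.08540 − 0.02486 = 0.061

RD ≈ 0.061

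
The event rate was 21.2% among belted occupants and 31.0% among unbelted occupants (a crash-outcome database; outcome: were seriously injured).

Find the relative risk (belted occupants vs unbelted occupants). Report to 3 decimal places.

RR = 0.2120 / 0.3100 = 0.684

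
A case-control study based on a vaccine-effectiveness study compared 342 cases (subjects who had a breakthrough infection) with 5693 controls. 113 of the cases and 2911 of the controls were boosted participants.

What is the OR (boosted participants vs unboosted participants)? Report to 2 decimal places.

odds, boosted participants = 113/2911 = 0.03882
odds, unboosted participants = 229/2782 = 0.08231
OR = 0.03882 / 0.08231 = 0.47

0.47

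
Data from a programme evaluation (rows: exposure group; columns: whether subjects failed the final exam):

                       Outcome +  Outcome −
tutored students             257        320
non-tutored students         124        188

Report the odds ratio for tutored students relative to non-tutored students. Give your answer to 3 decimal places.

odds, tutored students = 257/320 = 0.8031
odds, non-tutored students = 124/188 = 0.6596
OR = 0.8031 / 0.6596 = 1.218

1.218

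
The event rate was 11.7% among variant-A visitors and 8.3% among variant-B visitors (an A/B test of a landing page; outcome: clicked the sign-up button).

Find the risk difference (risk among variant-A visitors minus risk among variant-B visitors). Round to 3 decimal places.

risk difference = 0.1170 − 0.0830 = 0.034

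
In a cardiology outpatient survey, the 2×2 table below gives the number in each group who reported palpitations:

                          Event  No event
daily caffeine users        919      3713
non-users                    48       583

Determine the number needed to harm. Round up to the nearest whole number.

NNH = 9

risk, daily caffeine users = 919/4632 = 0.198402
risk, non-users = 48/631 = 0.076070
absolute risk difference = 0.122333
1 / 0.122333 = 8.174 → round up → 9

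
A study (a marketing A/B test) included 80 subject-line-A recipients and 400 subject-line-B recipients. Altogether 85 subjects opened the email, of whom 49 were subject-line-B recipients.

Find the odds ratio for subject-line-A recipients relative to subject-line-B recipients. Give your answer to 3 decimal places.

subject-line-A recipients with the outcome: 85 − 49 = 36
subject-line-A recipients without the outcome: 80 − 36 = 44
subject-line-B recipients without the outcome: 400 − 49 = 351
OR = (36 × 351) / (44 × 49) = 12636/2156 ≈ 5.861

5.861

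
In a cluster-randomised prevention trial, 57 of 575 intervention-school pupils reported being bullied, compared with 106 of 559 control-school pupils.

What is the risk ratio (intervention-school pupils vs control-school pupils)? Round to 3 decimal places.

RR ≈ 0.523

risk, intervention-school pupils = 57/575 = 0.0991
risk, control-school pupils = 106/559 = 0.1896
RR = 0.0991 / 0.1896 = 0.523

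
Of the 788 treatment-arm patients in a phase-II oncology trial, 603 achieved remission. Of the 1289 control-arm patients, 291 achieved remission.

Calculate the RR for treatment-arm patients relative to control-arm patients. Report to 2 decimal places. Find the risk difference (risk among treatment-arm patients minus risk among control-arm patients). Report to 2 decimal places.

risk, treatment-arm patients = 603/788 = 0.7652
risk, control-arm patients = 291/1289 = 0.2258
RR = 0.7652 / 0.2258 = 3.39
risk difference = 0.7652 − 0.2258 = 0.54

RR = 3.39; RD = 0.54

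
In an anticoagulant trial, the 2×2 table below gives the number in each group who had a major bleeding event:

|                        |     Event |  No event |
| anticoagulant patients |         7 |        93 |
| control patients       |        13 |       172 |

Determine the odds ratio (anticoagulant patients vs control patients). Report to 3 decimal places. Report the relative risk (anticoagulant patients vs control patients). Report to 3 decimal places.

OR = 0.996; RR = 0.996

odds, anticoagulant patients = 7/93 = 0.0753
odds, control patients = 13/172 = 0.0756
OR = 0.0753 / 0.0756 = 0.996
risk, anticoagulant patients = 7/100 = 0.0700
risk, control patients = 13/185 = 0.0703
RR = 0.0700 / 0.0703 = 0.996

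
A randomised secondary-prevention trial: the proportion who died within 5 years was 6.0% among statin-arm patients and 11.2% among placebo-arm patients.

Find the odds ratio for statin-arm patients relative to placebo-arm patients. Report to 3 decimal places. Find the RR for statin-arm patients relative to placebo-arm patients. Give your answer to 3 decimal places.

OR = 0.506; RR = 0.536

odds, statin-arm patients = 0.0600/0.9400 = 0.0638
odds, placebo-arm patients = 0.1120/0.8880 = 0.1261
OR = 0.0638 / 0.1261 = 0.506
RR = 0.0600 / 0.1120 = 0.536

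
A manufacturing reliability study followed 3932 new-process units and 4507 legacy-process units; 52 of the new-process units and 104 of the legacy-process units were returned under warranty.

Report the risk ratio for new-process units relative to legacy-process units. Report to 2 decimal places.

0.57

risk, new-process units = 52/3932 = 0.01322
risk, legacy-process units = 104/4507 = 0.02308
RR = 0.01322 / 0.02308 = 0.57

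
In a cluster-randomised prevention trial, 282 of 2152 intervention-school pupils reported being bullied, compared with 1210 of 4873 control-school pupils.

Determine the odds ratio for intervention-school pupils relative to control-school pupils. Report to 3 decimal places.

odds, intervention-school pupils = 282/1870 = 0.1508
odds, control-school pupils = 1210/3663 = 0.3303
OR = 0.1508 / 0.3303 = 0.457

OR ≈ 0.457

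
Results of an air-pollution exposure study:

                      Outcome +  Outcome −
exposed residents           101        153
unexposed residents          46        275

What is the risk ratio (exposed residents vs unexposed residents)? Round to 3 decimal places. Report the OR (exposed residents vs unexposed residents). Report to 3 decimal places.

risk, exposed residents = 101/254 = 0.3976
risk, unexposed residents = 46/321 = 0.1433
RR = 0.3976 / 0.1433 = 2.775
odds, exposed residents = 101/153 = 0.6601
odds, unexposed residents = 46/275 = 0.1673
OR = 0.6601 / 0.1673 = 3.946

RR = 2.775; OR = 3.946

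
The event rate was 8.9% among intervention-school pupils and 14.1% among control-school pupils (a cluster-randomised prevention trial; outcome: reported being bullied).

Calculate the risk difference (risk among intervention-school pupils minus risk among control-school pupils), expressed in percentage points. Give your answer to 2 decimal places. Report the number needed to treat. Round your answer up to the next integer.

risk difference = 0.0890 − 0.1410 = -0.0520 → -5.20 percentage points
absolute risk difference = 0.052000
1 / 0.052000 = 19.231 → round up → 20

RD = -5.20; NNT = 20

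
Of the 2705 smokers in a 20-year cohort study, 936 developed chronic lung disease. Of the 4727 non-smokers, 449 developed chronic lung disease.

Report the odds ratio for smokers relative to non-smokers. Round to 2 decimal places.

OR = (936 × 4278) / (1769 × 449) = 4004208/794281 ≈ 5.04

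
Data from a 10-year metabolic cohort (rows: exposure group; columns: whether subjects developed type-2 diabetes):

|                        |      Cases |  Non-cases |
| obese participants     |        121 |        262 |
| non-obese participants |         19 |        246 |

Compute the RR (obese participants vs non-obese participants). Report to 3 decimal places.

risk, obese participants = 121/383 = 0.3159
risk, non-obese participants = 19/265 = 0.0717
RR = 0.3159 / 0.0717 = 4.406

RR: 4.406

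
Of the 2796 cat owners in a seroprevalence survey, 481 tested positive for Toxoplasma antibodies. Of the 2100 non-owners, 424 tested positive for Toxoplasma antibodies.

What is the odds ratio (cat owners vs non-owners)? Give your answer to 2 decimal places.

OR = (481 × 1676) / (2315 × 424) = 806156/981560 ≈ 0.82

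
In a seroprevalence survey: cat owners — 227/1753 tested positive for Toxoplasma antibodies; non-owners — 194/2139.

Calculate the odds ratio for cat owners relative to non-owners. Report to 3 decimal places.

OR = (227 × 1945) / (1526 × 194) = 441515/296044 ≈ 1.491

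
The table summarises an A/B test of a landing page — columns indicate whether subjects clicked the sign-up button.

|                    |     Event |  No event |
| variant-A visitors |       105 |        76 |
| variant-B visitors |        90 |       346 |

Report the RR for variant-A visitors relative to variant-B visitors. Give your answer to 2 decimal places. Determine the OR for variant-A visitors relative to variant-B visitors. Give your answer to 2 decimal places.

RR = 2.81; OR = 5.31

risk, variant-A visitors = 105/181 = 0.5801
risk, variant-B visitors = 90/436 = 0.2064
RR = 0.5801 / 0.2064 = 2.81
odds, variant-A visitors = 105/76 = 1.3816
odds, variant-B visitors = 90/346 = 0.2601
OR = 1.3816 / 0.2601 = 5.31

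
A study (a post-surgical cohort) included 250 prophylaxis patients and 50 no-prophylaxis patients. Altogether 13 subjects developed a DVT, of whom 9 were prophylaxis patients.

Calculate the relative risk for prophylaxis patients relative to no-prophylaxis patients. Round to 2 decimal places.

RR: 0.45

prophylaxis patients without the outcome: 250 − 9 = 241
no-prophylaxis patients with the outcome: 13 − 9 = 4
no-prophylaxis patients without the outcome: 50 − 4 = 46
risk, prophylaxis patients = 9/250 = 0.03600
risk, no-prophylaxis patients = 4/50 = 0.08000
RR = 0.03600 / 0.08000 = 0.45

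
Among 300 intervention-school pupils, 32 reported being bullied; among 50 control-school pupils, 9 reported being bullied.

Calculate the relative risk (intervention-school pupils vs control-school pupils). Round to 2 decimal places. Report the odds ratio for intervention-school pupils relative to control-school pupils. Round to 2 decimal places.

risk, intervention-school pupils = 32/300 = 0.1067
risk, control-school pupils = 9/50 = 0.1800
RR = 0.1067 / 0.1800 = 0.59
OR = (32 × 41) / (268 × 9) = 1312/2412 ≈ 0.54

RR = 0.59; OR = 0.54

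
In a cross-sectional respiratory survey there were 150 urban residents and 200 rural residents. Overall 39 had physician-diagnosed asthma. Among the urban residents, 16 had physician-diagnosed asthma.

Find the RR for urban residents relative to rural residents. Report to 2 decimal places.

RR ≈ 0.93

urban residents without the outcome: 150 − 16 = 134
rural residents with the outcome: 39 − 16 = 23
rural residents without the outcome: 200 − 23 = 177
risk, urban residents = 16/150 = 0.1067
risk, rural residents = 23/200 = 0.1150
RR = 0.1067 / 0.1150 = 0.93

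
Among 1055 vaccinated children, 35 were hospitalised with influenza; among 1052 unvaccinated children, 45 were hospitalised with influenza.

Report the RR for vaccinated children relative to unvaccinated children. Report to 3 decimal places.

RR ≈ 0.776

risk, vaccinated children = 35/1055 = 0.03318
risk, unvaccinated children = 45/1052 = 0.04278
RR = 0.03318 / 0.04278 = 0.776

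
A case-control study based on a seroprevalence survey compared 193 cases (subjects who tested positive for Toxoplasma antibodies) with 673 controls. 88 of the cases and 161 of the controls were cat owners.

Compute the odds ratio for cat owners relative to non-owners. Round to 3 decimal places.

OR = (88 × 512) / (161 × 105) = 45056/16905 ≈ 2.665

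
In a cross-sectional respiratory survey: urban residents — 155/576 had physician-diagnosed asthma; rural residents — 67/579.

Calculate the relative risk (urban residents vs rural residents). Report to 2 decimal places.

2.33

risk, urban residents = 155/576 = 0.2691
risk, rural residents = 67/579 = 0.1157
RR = 0.2691 / 0.1157 = 2.33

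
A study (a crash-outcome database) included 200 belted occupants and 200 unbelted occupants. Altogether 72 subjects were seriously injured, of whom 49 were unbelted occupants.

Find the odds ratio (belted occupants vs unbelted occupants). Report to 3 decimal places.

0.400

belted occupants with the outcome: 72 − 49 = 23
belted occupants without the outcome: 200 − 23 = 177
unbelted occupants without the outcome: 200 − 49 = 151
odds, belted occupants = 23/177 = 0.1299
odds, unbelted occupants = 49/151 = 0.3245
OR = 0.1299 / 0.3245 = 0.400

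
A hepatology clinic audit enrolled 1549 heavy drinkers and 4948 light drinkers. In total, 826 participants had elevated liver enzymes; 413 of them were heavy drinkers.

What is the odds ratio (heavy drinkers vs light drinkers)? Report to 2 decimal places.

heavy drinkers without the outcome: 1549 − 413 = 1136
light drinkers with the outcome: 826 − 413 = 413
light drinkers without the outcome: 4948 − 413 = 4535
odds, heavy drinkers = 413/1136 = 0.3636
odds, light drinkers = 413/4535 = 0.0911
OR = 0.3636 / 0.0911 = 3.99

3.99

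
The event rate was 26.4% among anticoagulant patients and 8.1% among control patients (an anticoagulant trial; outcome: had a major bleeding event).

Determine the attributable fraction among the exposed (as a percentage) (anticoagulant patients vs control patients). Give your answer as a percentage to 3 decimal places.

AR% = (0.2640 − 0.0810) / 0.2640 = 0.6932 → 69.318%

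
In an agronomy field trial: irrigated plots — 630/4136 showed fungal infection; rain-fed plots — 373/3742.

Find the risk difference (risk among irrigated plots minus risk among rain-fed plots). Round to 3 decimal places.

0.053

risk, irrigated plots = 630/4136 = 0.1523
risk, rain-fed plots = 373/3742 = 0.0997
risk difference = 0.1523 − 0.0997 = 0.053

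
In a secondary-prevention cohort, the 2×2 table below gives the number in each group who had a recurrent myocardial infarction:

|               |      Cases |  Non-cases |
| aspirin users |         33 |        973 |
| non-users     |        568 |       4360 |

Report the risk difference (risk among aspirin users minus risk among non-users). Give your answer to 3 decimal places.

risk, aspirin users = 33/1006 = 0.03280
risk, non-users = 568/4928 = 0.11526
risk difference = 0.03280 − 0.11526 = -0.082

RD = -0.082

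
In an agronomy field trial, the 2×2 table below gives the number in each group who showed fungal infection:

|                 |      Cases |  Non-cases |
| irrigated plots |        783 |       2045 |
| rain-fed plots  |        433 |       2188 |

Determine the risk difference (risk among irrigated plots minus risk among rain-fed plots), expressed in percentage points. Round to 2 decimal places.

risk, irrigated plots = 783/2828 = 0.2769
risk, rain-fed plots = 433/2621 = 0.1652
risk difference = 0.2769 − 0.1652 = 0.1117 → 11.17 percentage points

RD = 11.17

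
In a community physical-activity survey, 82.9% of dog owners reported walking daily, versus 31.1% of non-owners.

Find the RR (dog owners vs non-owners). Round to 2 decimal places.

RR = 0.8290 / 0.3110 = 2.67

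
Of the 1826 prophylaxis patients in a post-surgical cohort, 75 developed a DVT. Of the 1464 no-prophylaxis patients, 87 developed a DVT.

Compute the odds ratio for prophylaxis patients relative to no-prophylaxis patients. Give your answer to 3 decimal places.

OR = (75 × 1377) / (1751 × 87) = 103275/152337 ≈ 0.678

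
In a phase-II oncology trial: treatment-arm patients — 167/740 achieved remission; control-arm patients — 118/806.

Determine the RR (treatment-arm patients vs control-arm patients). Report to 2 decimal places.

RR ≈ 1.54

risk, treatment-arm patients = 167/740 = 0.2257
risk, control-arm patients = 118/806 = 0.1464
RR = 0.2257 / 0.1464 = 1.54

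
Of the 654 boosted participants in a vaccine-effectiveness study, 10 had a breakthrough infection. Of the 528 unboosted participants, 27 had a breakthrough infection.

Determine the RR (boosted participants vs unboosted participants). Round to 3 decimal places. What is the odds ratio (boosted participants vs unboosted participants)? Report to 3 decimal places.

risk, boosted participants = 10/654 = 0.01529
risk, unboosted participants = 27/528 = 0.05114
RR = 0.01529 / 0.05114 = 0.299
OR = (10 × 501) / (644 × 27) = 5010/17388 ≈ 0.288

RR = 0.299; OR = 0.288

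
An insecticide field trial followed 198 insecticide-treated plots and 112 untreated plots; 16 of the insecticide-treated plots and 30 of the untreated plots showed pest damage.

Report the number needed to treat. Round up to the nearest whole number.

NNT: 6

risk, insecticide-treated plots = 16/198 = 0.080808
risk, untreated plots = 30/112 = 0.267857
absolute risk difference = 0.187049
1 / 0.187049 = 5.346 → round up → 6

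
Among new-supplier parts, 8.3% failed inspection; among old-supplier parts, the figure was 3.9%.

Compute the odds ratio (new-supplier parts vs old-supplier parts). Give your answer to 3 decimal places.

odds, new-supplier parts = 0.08300/0.91700 = 0.09051
odds, old-supplier parts = 0.03900/0.96100 = 0.04058
OR = 0.09051 / 0.04058 = 2.230

2.230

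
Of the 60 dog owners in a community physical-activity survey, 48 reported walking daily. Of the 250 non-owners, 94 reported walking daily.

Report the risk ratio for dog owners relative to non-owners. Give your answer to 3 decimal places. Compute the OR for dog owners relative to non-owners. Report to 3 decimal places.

risk, dog owners = 48/60 = 0.8000
risk, non-owners = 94/250 = 0.3760
RR = 0.8000 / 0.3760 = 2.128
OR = (48 × 156) / (12 × 94) = 7488/1128 ≈ 6.638

RR = 2.128; OR = 6.638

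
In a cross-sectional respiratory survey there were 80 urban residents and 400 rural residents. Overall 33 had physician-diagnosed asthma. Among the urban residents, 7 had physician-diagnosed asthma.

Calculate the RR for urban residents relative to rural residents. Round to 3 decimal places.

urban residents without the outcome: 80 − 7 = 73
rural residents with the outcome: 33 − 7 = 26
rural residents without the outcome: 400 − 26 = 374
risk, urban residents = 7/80 = 0.0875
risk, rural residents = 26/400 = 0.0650
RR = 0.0875 / 0.0650 = 1.346

1.346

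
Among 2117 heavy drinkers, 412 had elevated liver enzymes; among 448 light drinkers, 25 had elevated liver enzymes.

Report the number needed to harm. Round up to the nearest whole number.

NNH = 8

risk, heavy drinkers = 412/2117 = 0.194615
risk, light drinkers = 25/448 = 0.055804
absolute risk difference = 0.138811
1 / 0.138811 = 7.204 → round up → 8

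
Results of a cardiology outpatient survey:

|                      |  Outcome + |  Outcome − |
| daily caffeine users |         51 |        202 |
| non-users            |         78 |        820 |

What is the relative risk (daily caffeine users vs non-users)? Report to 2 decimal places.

risk, daily caffeine users = 51/253 = 0.2016
risk, non-users = 78/898 = 0.0869
RR = 0.2016 / 0.0869 = 2.32

2.32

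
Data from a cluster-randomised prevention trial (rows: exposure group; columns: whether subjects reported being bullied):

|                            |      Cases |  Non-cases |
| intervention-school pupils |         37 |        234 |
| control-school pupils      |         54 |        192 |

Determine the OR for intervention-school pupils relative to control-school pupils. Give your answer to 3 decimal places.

OR: 0.562

odds, intervention-school pupils = 37/234 = 0.1581
odds, control-school pupils = 54/192 = 0.2812
OR = 0.1581 / 0.2812 = 0.562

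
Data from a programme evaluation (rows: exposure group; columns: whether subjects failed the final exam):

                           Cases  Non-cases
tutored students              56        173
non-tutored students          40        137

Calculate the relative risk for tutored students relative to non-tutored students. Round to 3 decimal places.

risk, tutored students = 56/229 = 0.2445
risk, non-tutored students = 40/177 = 0.2260
RR = 0.2445 / 0.2260 = 1.082

1.082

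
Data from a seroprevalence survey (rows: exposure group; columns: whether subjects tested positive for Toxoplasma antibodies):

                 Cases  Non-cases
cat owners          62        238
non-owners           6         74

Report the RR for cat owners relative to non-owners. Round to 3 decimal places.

risk, cat owners = 62/300 = 0.2067
risk, non-owners = 6/80 = 0.0750
RR = 0.2067 / 0.0750 = 2.756

RR = 2.756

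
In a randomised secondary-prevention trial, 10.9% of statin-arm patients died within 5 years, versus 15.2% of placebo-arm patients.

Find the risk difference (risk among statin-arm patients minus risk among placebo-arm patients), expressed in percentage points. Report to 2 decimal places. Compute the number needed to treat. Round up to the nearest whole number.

risk difference = 0.1090 − 0.1520 = -0.0430 → -4.30 percentage points
absolute risk difference = 0.043000
1 / 0.043000 = 23.256 → round up → 24

RD = -4.30; NNT = 24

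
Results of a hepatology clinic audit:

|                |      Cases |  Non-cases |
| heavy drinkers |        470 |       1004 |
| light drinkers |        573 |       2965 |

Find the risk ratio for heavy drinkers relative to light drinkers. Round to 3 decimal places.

RR ≈ 1.969

risk, heavy drinkers = 470/1474 = 0.3189
risk, light drinkers = 573/3538 = 0.1620
RR = 0.3189 / 0.1620 = 1.969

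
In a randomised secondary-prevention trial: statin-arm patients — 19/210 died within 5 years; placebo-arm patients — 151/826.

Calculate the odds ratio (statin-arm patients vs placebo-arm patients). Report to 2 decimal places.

OR = (19 × 675) / (191 × 151) = 12825/28841 ≈ 0.44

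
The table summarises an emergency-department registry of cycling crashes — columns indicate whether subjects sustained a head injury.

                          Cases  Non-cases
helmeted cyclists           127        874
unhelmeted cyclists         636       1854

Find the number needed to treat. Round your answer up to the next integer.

8

risk, helmeted cyclists = 127/1001 = 0.126873
risk, unhelmeted cyclists = 636/2490 = 0.255422
absolute risk difference = 0.128549
1 / 0.128549 = 7.779 → round up → 8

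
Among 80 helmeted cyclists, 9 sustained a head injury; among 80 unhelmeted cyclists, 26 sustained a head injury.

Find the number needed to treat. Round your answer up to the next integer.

risk, helmeted cyclists = 9/80 = 0.112500
risk, unhelmeted cyclists = 26/80 = 0.325000
absolute risk difference = 0.212500
1 / 0.212500 = 4.706 → round up → 5

NNT: 5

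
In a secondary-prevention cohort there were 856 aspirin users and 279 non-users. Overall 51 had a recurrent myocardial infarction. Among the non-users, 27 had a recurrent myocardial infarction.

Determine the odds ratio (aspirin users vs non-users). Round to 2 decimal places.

aspirin users with the outcome: 51 − 27 = 24
aspirin users without the outcome: 856 − 24 = 832
non-users without the outcome: 279 − 27 = 252
OR = (24 × 252) / (832 × 27) = 6048/22464 ≈ 0.27

OR = 0.27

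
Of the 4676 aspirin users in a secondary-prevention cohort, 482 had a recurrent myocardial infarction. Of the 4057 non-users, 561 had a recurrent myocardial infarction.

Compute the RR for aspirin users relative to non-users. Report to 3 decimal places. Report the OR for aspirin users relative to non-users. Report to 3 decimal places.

risk, aspirin users = 482/4676 = 0.1031
risk, non-users = 561/4057 = 0.1383
RR = 0.1031 / 0.1383 = 0.745
OR = (482 × 3496) / (4194 × 561) = 1685072/2352834 ≈ 0.716

RR = 0.745; OR = 0.716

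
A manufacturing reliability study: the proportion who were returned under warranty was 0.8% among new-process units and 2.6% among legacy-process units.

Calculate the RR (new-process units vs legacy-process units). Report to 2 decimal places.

RR = 0.00800 / 0.02600 = 0.31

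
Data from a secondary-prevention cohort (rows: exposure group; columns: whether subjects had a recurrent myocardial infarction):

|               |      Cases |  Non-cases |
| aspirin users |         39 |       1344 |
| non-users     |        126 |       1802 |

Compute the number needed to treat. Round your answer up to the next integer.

risk, aspirin users = 39/1383 = 0.028200
risk, non-users = 126/1928 = 0.065353
absolute risk difference = 0.037153
1 / 0.037153 = 26.916 → round up → 27

27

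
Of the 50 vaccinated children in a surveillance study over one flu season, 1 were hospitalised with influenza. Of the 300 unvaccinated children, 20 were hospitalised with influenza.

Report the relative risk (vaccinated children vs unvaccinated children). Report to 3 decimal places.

0.300

risk, vaccinated children = 1/50 = 0.02000
risk, unvaccinated children = 20/300 = 0.06667
RR = 0.02000 / 0.06667 = 0.300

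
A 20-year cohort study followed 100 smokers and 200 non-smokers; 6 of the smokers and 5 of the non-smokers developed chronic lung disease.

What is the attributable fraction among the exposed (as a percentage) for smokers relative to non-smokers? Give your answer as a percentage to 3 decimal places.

risk, smokers = 6/100 = 0.06000
risk, non-smokers = 5/200 = 0.02500
AR% = (0.06000 − 0.02500) / 0.06000 = 0.5833 → 58.333%

58.333%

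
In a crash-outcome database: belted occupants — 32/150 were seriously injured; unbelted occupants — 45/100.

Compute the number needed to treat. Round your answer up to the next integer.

NNT = 5

risk, belted occupants = 32/150 = 0.213333
risk, unbelted occupants = 45/100 = 0.450000
absolute risk difference = 0.236667
1 / 0.236667 = 4.225 → round up → 5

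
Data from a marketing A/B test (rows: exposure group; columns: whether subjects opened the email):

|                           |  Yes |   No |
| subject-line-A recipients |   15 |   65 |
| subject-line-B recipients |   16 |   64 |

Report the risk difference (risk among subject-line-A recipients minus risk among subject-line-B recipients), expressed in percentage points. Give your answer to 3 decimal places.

RD ≈ -1.250

risk, subject-line-A recipients = 15/80 = 0.1875
risk, subject-line-B recipients = 16/80 = 0.2000
risk difference = 0.1875 − 0.2000 = -0.0125 → -1.250 percentage points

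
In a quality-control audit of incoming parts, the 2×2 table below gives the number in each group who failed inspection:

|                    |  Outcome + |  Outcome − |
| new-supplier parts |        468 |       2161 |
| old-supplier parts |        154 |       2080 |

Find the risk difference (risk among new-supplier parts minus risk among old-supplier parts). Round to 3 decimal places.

RD = 0.109

risk, new-supplier parts = 468/2629 = 0.1780
risk, old-supplier parts = 154/2234 = 0.0689
risk difference = 0.1780 − 0.0689 = 0.109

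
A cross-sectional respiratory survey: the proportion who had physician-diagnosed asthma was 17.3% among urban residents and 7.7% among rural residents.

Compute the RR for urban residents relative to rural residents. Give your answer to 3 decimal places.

RR = 0.1730 / 0.0770 = 2.247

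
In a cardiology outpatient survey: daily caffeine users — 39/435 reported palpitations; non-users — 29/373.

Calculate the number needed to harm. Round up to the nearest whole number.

risk, daily caffeine users = 39/435 = 0.089655
risk, non-users = 29/373 = 0.077748
absolute risk difference = 0.011907
1 / 0.011907 = 83.984 → round up → 84

NNH ≈ 84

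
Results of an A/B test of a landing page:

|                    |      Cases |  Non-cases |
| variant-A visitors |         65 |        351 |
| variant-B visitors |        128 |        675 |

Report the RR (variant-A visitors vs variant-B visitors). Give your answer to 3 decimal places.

risk, variant-A visitors = 65/416 = 0.1562
risk, variant-B visitors = 128/803 = 0.1594
RR = 0.1562 / 0.1594 = 0.980

RR: 0.980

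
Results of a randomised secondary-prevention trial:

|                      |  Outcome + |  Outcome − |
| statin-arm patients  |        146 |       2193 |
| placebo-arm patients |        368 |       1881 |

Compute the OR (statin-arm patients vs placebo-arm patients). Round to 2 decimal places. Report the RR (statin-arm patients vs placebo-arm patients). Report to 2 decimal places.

OR = (146 × 1881) / (2193 × 368) = 274626/807024 ≈ 0.34
risk, statin-arm patients = 146/2339 = 0.0624
risk, placebo-arm patients = 368/2249 = 0.1636
RR = 0.0624 / 0.1636 = 0.38

OR = 0.34; RR = 0.38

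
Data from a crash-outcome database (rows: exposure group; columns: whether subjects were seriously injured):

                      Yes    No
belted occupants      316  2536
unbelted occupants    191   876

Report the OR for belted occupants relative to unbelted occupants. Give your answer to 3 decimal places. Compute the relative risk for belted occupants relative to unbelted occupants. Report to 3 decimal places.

OR = 0.571; RR = 0.619

OR = (316 × 876) / (2536 × 191) = 276816/484376 ≈ 0.571
risk, belted occupants = 316/2852 = 0.1108
risk, unbelted occupants = 191/1067 = 0.1790
RR = 0.1108 / 0.1790 = 0.619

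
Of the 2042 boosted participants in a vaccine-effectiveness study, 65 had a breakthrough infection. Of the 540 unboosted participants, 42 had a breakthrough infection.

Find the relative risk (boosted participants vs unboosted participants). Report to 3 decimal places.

0.409

risk, boosted participants = 65/2042 = 0.03183
risk, unboosted participants = 42/540 = 0.07778
RR = 0.03183 / 0.07778 = 0.409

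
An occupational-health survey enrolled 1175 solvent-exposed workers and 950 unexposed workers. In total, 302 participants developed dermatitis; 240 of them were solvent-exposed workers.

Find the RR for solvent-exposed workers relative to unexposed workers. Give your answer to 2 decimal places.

3.13

solvent-exposed workers without the outcome: 1175 − 240 = 935
unexposed workers with the outcome: 302 − 240 = 62
unexposed workers without the outcome: 950 − 62 = 888
risk, solvent-exposed workers = 240/1175 = 0.2043
risk, unexposed workers = 62/950 = 0.0653
RR = 0.2043 / 0.0653 = 3.13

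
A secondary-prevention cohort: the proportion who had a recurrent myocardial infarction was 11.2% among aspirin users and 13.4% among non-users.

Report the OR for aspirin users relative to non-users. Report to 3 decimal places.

OR: 0.815

odds, aspirin users = 0.1120/0.8880 = 0.1261
odds, non-users = 0.1340/0.8660 = 0.1547
OR = 0.1261 / 0.1547 = 0.815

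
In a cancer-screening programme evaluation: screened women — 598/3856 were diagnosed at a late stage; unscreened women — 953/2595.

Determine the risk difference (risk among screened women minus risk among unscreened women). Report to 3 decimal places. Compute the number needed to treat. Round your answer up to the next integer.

risk, screened women = 598/3856 = 0.1551
risk, unscreened women = 953/2595 = 0.3672
risk difference = 0.1551 − 0.3672 = -0.212
absolute risk difference = 0.212162
1 / 0.212162 = 4.713 → round up → 5

RD = -0.212; NNT = 5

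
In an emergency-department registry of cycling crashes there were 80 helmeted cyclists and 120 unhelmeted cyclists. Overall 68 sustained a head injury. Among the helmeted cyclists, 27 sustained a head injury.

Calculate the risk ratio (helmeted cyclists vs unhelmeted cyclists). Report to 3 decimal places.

helmeted cyclists without the outcome: 80 − 27 = 53
unhelmeted cyclists with the outcome: 68 − 27 = 41
unhelmeted cyclists without the outcome: 120 − 41 = 79
risk, helmeted cyclists = 27/80 = 0.3375
risk, unhelmeted cyclists = 41/120 = 0.3417
RR = 0.3375 / 0.3417 = 0.988

0.988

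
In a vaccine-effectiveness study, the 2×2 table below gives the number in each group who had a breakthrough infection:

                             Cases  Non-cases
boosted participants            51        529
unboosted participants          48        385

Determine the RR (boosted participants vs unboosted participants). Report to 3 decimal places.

risk, boosted participants = 51/580 = 0.0879
risk, unboosted participants = 48/433 = 0.1109
RR = 0.0879 / 0.1109 = 0.793

0.793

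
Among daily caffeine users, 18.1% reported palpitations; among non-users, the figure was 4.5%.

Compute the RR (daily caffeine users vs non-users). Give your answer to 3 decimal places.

RR = 0.18100 / 0.04500 = 4.022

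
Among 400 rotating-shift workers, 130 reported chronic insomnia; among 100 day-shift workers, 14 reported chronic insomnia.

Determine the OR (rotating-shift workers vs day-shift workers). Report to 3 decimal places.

OR = 2.958

odds, rotating-shift workers = 130/270 = 0.4815
odds, day-shift workers = 14/86 = 0.1628
OR = 0.4815 / 0.1628 = 2.958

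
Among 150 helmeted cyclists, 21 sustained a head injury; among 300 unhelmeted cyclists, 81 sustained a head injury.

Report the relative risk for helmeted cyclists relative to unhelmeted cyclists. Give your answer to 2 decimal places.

risk, helmeted cyclists = 21/150 = 0.1400
risk, unhelmeted cyclists = 81/300 = 0.2700
RR = 0.1400 / 0.2700 = 0.52

0.52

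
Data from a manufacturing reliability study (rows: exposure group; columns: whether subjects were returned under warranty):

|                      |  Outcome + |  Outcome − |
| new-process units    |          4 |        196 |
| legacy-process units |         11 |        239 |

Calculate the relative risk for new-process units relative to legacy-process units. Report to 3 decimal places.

risk, new-process units = 4/200 = 0.02000
risk, legacy-process units = 11/250 = 0.04400
RR = 0.02000 / 0.04400 = 0.455

RR = 0.455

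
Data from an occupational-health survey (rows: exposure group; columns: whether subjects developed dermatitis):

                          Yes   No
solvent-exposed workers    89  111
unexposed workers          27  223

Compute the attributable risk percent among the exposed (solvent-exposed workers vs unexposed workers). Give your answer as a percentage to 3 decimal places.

AR% = 75.730%

risk, solvent-exposed workers = 89/200 = 0.4450
risk, unexposed workers = 27/250 = 0.1080
AR% = (0.4450 − 0.1080) / 0.4450 = 0.7573 → 75.730%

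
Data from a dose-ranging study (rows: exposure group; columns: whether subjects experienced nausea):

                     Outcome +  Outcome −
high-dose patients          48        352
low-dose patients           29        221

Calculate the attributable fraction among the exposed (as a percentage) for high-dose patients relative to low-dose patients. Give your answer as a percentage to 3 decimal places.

3.333%

risk, high-dose patients = 48/400 = 0.1200
risk, low-dose patients = 29/250 = 0.1160
AR% = (0.1200 − 0.1160) / 0.1200 = 0.0333 → 3.333%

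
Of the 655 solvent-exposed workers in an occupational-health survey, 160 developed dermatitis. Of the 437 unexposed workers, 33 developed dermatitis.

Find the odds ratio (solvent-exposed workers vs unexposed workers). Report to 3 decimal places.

OR = (160 × 404) / (495 × 33) = 64640/16335 ≈ 3.957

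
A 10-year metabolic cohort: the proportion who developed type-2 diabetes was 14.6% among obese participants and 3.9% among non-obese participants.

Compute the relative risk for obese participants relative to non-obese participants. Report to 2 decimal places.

RR = 0.14600 / 0.03900 = 3.74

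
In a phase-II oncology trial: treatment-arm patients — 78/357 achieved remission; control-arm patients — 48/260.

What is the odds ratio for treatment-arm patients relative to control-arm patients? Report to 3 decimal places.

odds, treatment-arm patients = 78/279 = 0.2796
odds, control-arm patients = 48/212 = 0.2264
OR = 0.2796 / 0.2264 = 1.235

OR: 1.235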